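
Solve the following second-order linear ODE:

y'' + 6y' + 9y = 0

Characteristic equation: r² + 6r + 9 = 0
Factored: (r + 3)² = 0
Repeated root: r = -3
General solution: y = (C₁ + C₂x)e^(-3x)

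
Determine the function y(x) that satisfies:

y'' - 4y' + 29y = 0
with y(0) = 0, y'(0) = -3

General solution: y = e^(2x)(C₁cos(5x) + C₂sin(5x))
Complex roots r = 2 ± 5i
Applying ICs: C₁ = 0, C₂ = -3/5
Particular solution: y = e^(2x)(-(3/5)sin(5x))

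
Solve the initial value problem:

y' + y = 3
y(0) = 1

General solution: y = 3 + Ce^(-x)
Applying y(0) = 1: C = 1 - 3 = -2
Particular solution: y = 3 - 2e^(-x)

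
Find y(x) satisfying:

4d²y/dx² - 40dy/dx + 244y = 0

Characteristic equation: 4r² - 40r + 244 = 0
Divide by 4: r² - 10r + 61 = 0
Roots: r = 5 ± 6i (complex conjugates)
General solution: y = e^(5x)(C₁cos(6x) + C₂sin(6x))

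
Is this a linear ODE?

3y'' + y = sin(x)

Yes. Linear (y and its derivatives appear to the first power only, no products of y terms)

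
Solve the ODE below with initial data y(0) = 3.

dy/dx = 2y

General solution: y = Ce^(2x)
Applying IC y(0) = 3:
Particular solution: y = 3e^(2x)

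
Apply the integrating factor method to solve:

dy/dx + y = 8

Using integrating factor method:

General solution: y = 8 + Ce^(-x)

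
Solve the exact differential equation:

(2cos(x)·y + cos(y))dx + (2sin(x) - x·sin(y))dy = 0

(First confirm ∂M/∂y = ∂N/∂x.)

Verify exactness: ∂M/∂y = ∂N/∂x ✓
Find F(x,y) such that ∂F/∂x = M, ∂F/∂y = N
Solution: 2sin(x)·y + x·cos(y) = C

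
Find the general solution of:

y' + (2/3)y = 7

Using integrating factor method:

General solution: y = 21/2 + Ce^(-2x/3)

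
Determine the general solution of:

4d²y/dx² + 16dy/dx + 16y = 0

Characteristic equation: 4r² + 16r + 16 = 0
Divide by 4: r² + 4r + 4 = 0
Factored: (r + 2)² = 0
Repeated root: r = -2
General solution: y = (C₁ + C₂x)e^(-2x)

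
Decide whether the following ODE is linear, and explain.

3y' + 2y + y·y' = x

Nonlinear (product y·y')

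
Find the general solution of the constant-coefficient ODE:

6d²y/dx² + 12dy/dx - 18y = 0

Characteristic equation: 6r² + 12r - 18 = 0
Divide by 6: r² + 2r - 3 = 0
Roots: r = 1, -3 (distinct real)
General solution: y = C₁e^x + C₂e^(-3x)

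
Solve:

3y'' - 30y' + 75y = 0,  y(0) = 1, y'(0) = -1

General solution: y = (C₁ + C₂x)e^(5x)
Repeated root r = 5
Applying ICs: C₁ = 1, C₂ = -6
Particular solution: y = (1 - 6x)e^(5x)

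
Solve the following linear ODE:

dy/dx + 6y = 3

Using integrating factor method:

General solution: y = 1/2 + Ce^(-6x)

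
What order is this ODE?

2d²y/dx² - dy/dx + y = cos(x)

The order is 2 (highest derivative is of order 2).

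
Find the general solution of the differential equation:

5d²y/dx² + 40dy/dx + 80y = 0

Characteristic equation: 5r² + 40r + 80 = 0
Divide by 5: r² + 8r + 16 = 0
Factored: (r + 4)² = 0
Repeated root: r = -4
General solution: y = (C₁ + C₂x)e^(-4x)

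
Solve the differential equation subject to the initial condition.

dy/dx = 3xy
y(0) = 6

General solution: y = Ce^(3x²/2)
Applying IC y(0) = 6:
Particular solution: y = 6e^(3x²/2)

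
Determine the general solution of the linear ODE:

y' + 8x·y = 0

Using integrating factor method:

General solution: y = Ce^(-4x^2)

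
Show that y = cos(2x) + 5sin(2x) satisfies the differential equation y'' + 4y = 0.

Verification:
y'' = -4cos(2x) - 20sin(2x)
y'' + 4y = 0 ✓

Yes, it is a solution.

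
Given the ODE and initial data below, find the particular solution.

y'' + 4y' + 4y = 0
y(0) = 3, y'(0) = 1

General solution: y = (C₁ + C₂x)e^(-2x)
Repeated root r = -2
Applying ICs: C₁ = 3, C₂ = 7
Particular solution: y = (3 + 7x)e^(-2x)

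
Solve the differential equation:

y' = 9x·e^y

Separating variables and integrating:
-e^(-y) = 9x²/2 + C

General solution: y = -ln(C - 9x²/2)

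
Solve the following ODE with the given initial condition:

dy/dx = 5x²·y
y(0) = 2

General solution: y = Ce^(5x³/3)
Applying IC y(0) = 2:
Particular solution: y = 2e^(5x³/3)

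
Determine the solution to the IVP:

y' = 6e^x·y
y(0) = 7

General solution: y = Ce^(6e^x)
Applying IC y(0) = 7:
Particular solution: y = 7e^(6(e^x - 1))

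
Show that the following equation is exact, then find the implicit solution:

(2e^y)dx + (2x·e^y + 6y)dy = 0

Verify exactness: ∂M/∂y = ∂N/∂x ✓
Find F(x,y) such that ∂F/∂x = M, ∂F/∂y = N
Solution: 2x·e^y + 3y² = C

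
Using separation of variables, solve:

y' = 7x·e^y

Separating variables and integrating:
-e^(-y) = 7x²/2 + C

General solution: y = -ln(C - 7x²/2)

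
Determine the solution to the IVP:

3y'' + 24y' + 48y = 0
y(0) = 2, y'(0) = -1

General solution: y = (C₁ + C₂x)e^(-4x)
Repeated root r = -4
Applying ICs: C₁ = 2, C₂ = 7
Particular solution: y = (2 + 7x)e^(-4x)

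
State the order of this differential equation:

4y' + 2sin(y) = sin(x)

The order is 1 (highest derivative is of order 1).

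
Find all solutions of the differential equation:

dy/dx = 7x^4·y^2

Separating variables and integrating:
-1/y = 7x^5/5 + C

General solution: y^-1 = (-7/5)x^5 + C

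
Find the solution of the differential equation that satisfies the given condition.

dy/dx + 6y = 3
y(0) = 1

General solution: y = 1/2 + Ce^(-6x)
Applying y(0) = 1: C = 1 - 1/2 = 1/2
Particular solution: y = 1/2 + (1/2)e^(-6x)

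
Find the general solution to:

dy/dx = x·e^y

Separating variables and integrating:
-e^(-y) = x²/2 + C

General solution: y = -ln(C - x²/2)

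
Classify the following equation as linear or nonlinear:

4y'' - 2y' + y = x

Linear (y and its derivatives appear to the first power only, no products of y terms)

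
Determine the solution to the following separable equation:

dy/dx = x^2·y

Separating variables and integrating:
ln|y| = x^3/3 + C

General solution: y = Ce^(x^3/3)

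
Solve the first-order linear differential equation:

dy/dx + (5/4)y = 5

Using integrating factor method:

General solution: y = 4 + Ce^(-5x/4)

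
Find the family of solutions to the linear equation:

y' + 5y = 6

Using integrating factor method:

General solution: y = 6/5 + Ce^(-5x)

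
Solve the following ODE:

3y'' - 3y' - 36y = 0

Characteristic equation: 3r² - 3r - 36 = 0
Divide by 3: r² - r - 12 = 0
Roots: r = 4, -3 (distinct real)
General solution: y = C₁e^(4x) + C₂e^(-3x)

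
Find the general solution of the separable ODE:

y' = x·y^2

Separating variables and integrating:
-1/y = x^2/2 + C

General solution: y^-1 = (-1/2)x^2 + C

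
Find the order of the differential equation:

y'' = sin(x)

The order is 2 (highest derivative is of order 2).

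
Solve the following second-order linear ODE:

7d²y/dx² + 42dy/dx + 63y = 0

Characteristic equation: 7r² + 42r + 63 = 0
Divide by 7: r² + 6r + 9 = 0
Factored: (r + 3)² = 0
Repeated root: r = -3
General solution: y = (C₁ + C₂x)e^(-3x)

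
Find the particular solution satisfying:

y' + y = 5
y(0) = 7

General solution: y = 5 + Ce^(-x)
Applying y(0) = 7: C = 7 - 5 = 2
Particular solution: y = 5 + 2e^(-x)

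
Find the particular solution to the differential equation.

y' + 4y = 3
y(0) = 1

General solution: y = 3/4 + Ce^(-4x)
Applying y(0) = 1: C = 1 - 3/4 = 1/4
Particular solution: y = 3/4 + (1/4)e^(-4x)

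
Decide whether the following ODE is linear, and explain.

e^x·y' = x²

Linear (y and its derivatives appear to the first power only, no products of y terms)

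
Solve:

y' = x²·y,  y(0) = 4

General solution: y = Ce^(x³/3)
Applying IC y(0) = 4:
Particular solution: y = 4e^(x³/3)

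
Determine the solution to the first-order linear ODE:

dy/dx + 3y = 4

Using integrating factor method:

General solution: y = 4/3 + Ce^(-3x)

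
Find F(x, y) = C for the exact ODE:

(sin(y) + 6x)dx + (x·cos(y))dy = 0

Verify exactness: ∂M/∂y = ∂N/∂x ✓
Find F(x,y) such that ∂F/∂x = M, ∂F/∂y = N
Solution: x·sin(y) + 3x² = C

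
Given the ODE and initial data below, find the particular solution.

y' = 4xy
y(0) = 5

General solution: y = Ce^(2x²)
Applying IC y(0) = 5:
Particular solution: y = 5e^(2x²)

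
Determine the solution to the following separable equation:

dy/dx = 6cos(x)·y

Separating variables and integrating:
ln|y| = 6sin(x) + C

General solution: y = Ce^(6sin(x))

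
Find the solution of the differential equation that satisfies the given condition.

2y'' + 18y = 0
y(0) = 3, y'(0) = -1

General solution: y = C₁cos(3x) + C₂sin(3x)
Complex roots r = ±3i
Applying ICs: C₁ = 3, C₂ = -1/3
Particular solution: y = 3cos(3x) - (1/3)sin(3x)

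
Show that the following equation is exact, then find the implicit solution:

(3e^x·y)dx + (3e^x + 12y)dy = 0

Verify exactness: ∂M/∂y = ∂N/∂x ✓
Find F(x,y) such that ∂F/∂x = M, ∂F/∂y = N
Solution: 3e^x·y + 6y² = C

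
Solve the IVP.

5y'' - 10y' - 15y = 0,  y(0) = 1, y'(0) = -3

General solution: y = C₁e^(3x) + C₂e^(-x)
Applying ICs: C₁ = -1/2, C₂ = 3/2
Particular solution: y = -(1/2)e^(3x) + (3/2)e^(-x)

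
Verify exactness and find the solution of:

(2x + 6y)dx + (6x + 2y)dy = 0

Verify exactness: ∂M/∂y = ∂N/∂x ✓
Find F(x,y) such that ∂F/∂x = M, ∂F/∂y = N
Solution: x² + 6xy + y² = C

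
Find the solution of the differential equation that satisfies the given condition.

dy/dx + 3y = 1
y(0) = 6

General solution: y = 1/3 + Ce^(-3x)
Applying y(0) = 6: C = 6 - 1/3 = 17/3
Particular solution: y = 1/3 + (17/3)e^(-3x)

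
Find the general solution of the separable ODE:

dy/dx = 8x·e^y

Separating variables and integrating:
-e^(-y) = 4x² + C

General solution: y = -ln(C - 4x²)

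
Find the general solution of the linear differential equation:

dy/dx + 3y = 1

Using integrating factor method:

General solution: y = 1/3 + Ce^(-3x)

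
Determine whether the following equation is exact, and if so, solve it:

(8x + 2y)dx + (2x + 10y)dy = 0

Verify exactness: ∂M/∂y = ∂N/∂x ✓
Find F(x,y) such that ∂F/∂x = M, ∂F/∂y = N
Solution: 4x² + 2xy + 5y² = C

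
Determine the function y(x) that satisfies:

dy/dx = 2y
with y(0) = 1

General solution: y = Ce^(2x)
Applying IC y(0) = 1:
Particular solution: y = e^(2x)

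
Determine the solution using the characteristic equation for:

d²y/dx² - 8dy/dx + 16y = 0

Characteristic equation: r² - 8r + 16 = 0
Factored: (r - 4)² = 0
Repeated root: r = 4
General solution: y = (C₁ + C₂x)e^(4x)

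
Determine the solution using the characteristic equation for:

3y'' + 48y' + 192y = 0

Characteristic equation: 3r² + 48r + 192 = 0
Divide by 3: r² + 16r + 64 = 0
Factored: (r + 8)² = 0
Repeated root: r = -8
General solution: y = (C₁ + C₂x)e^(-8x)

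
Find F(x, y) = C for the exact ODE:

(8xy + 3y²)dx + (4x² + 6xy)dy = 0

Verify exactness: ∂M/∂y = ∂N/∂x ✓
Find F(x,y) such that ∂F/∂x = M, ∂F/∂y = N
Solution: 4x²y + 3xy² = C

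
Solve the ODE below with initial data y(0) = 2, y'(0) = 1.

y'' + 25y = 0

General solution: y = C₁cos(5x) + C₂sin(5x)
Complex roots r = ±5i
Applying ICs: C₁ = 2, C₂ = 1/5
Particular solution: y = 2cos(5x) + (1/5)sin(5x)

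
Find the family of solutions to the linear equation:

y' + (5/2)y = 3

Using integrating factor method:

General solution: y = 6/5 + Ce^(-5x/2)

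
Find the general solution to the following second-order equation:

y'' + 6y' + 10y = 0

Characteristic equation: r² + 6r + 10 = 0
Roots: r = -3 ± i (complex conjugates)
General solution: y = e^(-3x)(C₁cos(x) + C₂sin(x))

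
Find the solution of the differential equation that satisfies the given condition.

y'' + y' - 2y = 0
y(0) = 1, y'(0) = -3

General solution: y = C₁e^x + C₂e^(-2x)
Applying ICs: C₁ = -1/3, C₂ = 4/3
Particular solution: y = -(1/3)e^x + (4/3)e^(-2x)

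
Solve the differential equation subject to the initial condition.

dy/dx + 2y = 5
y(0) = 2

General solution: y = 5/2 + Ce^(-2x)
Applying y(0) = 2: C = 2 - 5/2 = -1/2
Particular solution: y = 5/2 - (1/2)e^(-2x)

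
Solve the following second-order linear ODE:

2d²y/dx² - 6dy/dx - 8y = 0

Characteristic equation: 2r² - 6r - 8 = 0
Divide by 2: r² - 3r - 4 = 0
Roots: r = 4, -1 (distinct real)
General solution: y = C₁e^(4x) + C₂e^(-x)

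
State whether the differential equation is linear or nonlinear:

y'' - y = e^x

Linear (y and its derivatives appear to the first power only, no products of y terms)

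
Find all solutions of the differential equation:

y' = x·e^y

Separating variables and integrating:
-e^(-y) = x²/2 + C

General solution: y = -ln(C - x²/2)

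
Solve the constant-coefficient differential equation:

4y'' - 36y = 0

Characteristic equation: 4r² - 36 = 0
Divide by 4: r² - 9 = 0
Roots: r = 3, -3 (distinct real)
General solution: y = C₁e^(3x) + C₂e^(-3x)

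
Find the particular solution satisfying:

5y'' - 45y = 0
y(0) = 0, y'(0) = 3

General solution: y = C₁e^(3x) + C₂e^(-3x)
Applying ICs: C₁ = 1/2, C₂ = -1/2
Particular solution: y = (1/2)e^(3x) - (1/2)e^(-3x)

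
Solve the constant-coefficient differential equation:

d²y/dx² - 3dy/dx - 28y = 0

Characteristic equation: r² - 3r - 28 = 0
Roots: r = 7, -4 (distinct real)
General solution: y = C₁e^(7x) + C₂e^(-4x)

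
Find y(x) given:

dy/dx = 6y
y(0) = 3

General solution: y = Ce^(6x)
Applying IC y(0) = 3:
Particular solution: y = 3e^(6x)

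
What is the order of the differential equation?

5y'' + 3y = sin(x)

The order is 2 (highest derivative is of order 2).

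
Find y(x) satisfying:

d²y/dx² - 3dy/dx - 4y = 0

Characteristic equation: r² - 3r - 4 = 0
Roots: r = 4, -1 (distinct real)
General solution: y = C₁e^(4x) + C₂e^(-x)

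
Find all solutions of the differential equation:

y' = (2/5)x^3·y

Separating variables and integrating:
ln|y| = x^4/10 + C

General solution: y = Ce^(x^4/10)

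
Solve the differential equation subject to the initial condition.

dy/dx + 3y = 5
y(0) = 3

General solution: y = 5/3 + Ce^(-3x)
Applying y(0) = 3: C = 3 - 5/3 = 4/3
Particular solution: y = 5/3 + (4/3)e^(-3x)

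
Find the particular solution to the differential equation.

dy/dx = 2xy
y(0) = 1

General solution: y = Ce^(x²)
Applying IC y(0) = 1:
Particular solution: y = e^(x²)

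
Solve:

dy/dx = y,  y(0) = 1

General solution: y = Ce^x
Applying IC y(0) = 1:
Particular solution: y = e^x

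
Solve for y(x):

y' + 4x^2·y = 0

Using integrating factor method:

General solution: y = Ce^(-4x^3/3)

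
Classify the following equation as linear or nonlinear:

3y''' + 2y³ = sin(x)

Nonlinear (y³ term)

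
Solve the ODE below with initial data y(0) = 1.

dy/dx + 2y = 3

General solution: y = 3/2 + Ce^(-2x)
Applying y(0) = 1: C = 1 - 3/2 = -1/2
Particular solution: y = 3/2 - (1/2)e^(-2x)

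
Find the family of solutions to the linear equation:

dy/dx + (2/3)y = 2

Using integrating factor method:

General solution: y = 3 + Ce^(-2x/3)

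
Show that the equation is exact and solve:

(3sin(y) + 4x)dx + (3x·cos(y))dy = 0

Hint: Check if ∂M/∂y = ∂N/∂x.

Verify exactness: ∂M/∂y = ∂N/∂x ✓
Find F(x,y) such that ∂F/∂x = M, ∂F/∂y = N
Solution: 3x·sin(y) + 2x² = C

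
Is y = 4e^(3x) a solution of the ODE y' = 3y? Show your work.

Verification:
y = 4e^(3x)
y' = 12e^(3x)
3y = 12e^(3x)
y' = 3y ✓

Yes, it is a solution.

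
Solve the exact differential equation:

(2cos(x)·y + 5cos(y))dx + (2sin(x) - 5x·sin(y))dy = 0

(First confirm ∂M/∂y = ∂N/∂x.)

Verify exactness: ∂M/∂y = ∂N/∂x ✓
Find F(x,y) such that ∂F/∂x = M, ∂F/∂y = N
Solution: 2sin(x)·y + 5x·cos(y) = C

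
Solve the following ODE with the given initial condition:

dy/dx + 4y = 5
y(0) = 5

General solution: y = 5/4 + Ce^(-4x)
Applying y(0) = 5: C = 5 - 5/4 = 15/4
Particular solution: y = 5/4 + (15/4)e^(-4x)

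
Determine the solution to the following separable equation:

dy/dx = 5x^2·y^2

Separating variables and integrating:
-1/y = 5x^3/3 + C

General solution: y^-1 = (-5/3)x^3 + C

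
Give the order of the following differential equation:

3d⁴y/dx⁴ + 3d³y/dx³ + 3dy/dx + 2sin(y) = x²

The order is 4 (highest derivative is of order 4).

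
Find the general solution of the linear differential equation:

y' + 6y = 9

Using integrating factor method:

General solution: y = 3/2 + Ce^(-6x)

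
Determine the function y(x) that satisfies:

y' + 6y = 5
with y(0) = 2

General solution: y = 5/6 + Ce^(-6x)
Applying y(0) = 2: C = 2 - 5/6 = 7/6
Particular solution: y = 5/6 + (7/6)e^(-6x)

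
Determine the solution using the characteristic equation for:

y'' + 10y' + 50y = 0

Characteristic equation: r² + 10r + 50 = 0
Roots: r = -5 ± 5i (complex conjugates)
General solution: y = e^(-5x)(C₁cos(5x) + C₂sin(5x))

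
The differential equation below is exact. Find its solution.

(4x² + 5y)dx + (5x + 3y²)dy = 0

Verify exactness: ∂M/∂y = ∂N/∂x ✓
Find F(x,y) such that ∂F/∂x = M, ∂F/∂y = N
Solution: 4x³/3 + 5xy + y³ = C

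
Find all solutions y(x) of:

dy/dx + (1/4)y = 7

Using integrating factor method:

General solution: y = 28 + Ce^(-x/4)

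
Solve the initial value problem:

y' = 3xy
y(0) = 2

General solution: y = Ce^(3x²/2)
Applying IC y(0) = 2:
Particular solution: y = 2e^(3x²/2)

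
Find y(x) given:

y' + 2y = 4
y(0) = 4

General solution: y = 2 + Ce^(-2x)
Applying y(0) = 4: C = 4 - 2 = 2
Particular solution: y = 2 + 2e^(-2x)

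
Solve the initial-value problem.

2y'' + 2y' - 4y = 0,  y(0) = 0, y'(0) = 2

General solution: y = C₁e^x + C₂e^(-2x)
Applying ICs: C₁ = 2/3, C₂ = -2/3
Particular solution: y = (2/3)e^x - (2/3)e^(-2x)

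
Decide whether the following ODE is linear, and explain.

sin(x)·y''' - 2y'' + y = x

Linear (y and its derivatives appear to the first power only, no products of y terms)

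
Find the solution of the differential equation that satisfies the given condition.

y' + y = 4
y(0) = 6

General solution: y = 4 + Ce^(-x)
Applying y(0) = 6: C = 6 - 4 = 2
Particular solution: y = 4 + 2e^(-x)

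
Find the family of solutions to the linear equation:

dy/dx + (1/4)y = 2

Using integrating factor method:

General solution: y = 8 + Ce^(-x/4)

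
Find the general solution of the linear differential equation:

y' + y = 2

Using integrating factor method:

General solution: y = 2 + Ce^(-x)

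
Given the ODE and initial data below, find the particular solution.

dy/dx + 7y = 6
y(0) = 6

General solution: y = 6/7 + Ce^(-7x)
Applying y(0) = 6: C = 6 - 6/7 = 36/7
Particular solution: y = 6/7 + (36/7)e^(-7x)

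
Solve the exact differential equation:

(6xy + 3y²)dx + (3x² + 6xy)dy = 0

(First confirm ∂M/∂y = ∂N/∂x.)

Verify exactness: ∂M/∂y = ∂N/∂x ✓
Find F(x,y) such that ∂F/∂x = M, ∂F/∂y = N
Solution: 3x²y + 3xy² = C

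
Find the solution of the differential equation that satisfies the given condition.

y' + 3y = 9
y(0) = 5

General solution: y = 3 + Ce^(-3x)
Applying y(0) = 5: C = 5 - 3 = 2
Particular solution: y = 3 + 2e^(-3x)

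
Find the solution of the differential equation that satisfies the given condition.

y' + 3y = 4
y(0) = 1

General solution: y = 4/3 + Ce^(-3x)
Applying y(0) = 1: C = 1 - 4/3 = -1/3
Particular solution: y = 4/3 - (1/3)e^(-3x)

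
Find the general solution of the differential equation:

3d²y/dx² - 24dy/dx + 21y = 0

Characteristic equation: 3r² - 24r + 21 = 0
Divide by 3: r² - 8r + 7 = 0
Roots: r = 7, 1 (distinct real)
General solution: y = C₁e^(7x) + C₂e^x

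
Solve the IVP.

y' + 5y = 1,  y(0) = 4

General solution: y = 1/5 + Ce^(-5x)
Applying y(0) = 4: C = 4 - 1/5 = 19/5
Particular solution: y = 1/5 + (19/5)e^(-5x)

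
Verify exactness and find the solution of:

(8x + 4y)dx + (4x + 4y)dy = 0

Verify exactness: ∂M/∂y = ∂N/∂x ✓
Find F(x,y) such that ∂F/∂x = M, ∂F/∂y = N
Solution: 4x² + 4xy + 2y² = C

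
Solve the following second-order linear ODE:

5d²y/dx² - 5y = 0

Characteristic equation: 5r² - 5 = 0
Divide by 5: r² - 1 = 0
Roots: r = 1, -1 (distinct real)
General solution: y = C₁e^x + C₂e^(-x)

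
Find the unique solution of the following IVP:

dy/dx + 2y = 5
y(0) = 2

General solution: y = 5/2 + Ce^(-2x)
Applying y(0) = 2: C = 2 - 5/2 = -1/2
Particular solution: y = 5/2 - (1/2)e^(-2x)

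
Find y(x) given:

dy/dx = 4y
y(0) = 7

General solution: y = Ce^(4x)
Applying IC y(0) = 7:
Particular solution: y = 7e^(4x)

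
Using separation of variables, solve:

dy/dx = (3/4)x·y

Separating variables and integrating:
ln|y| = 3x^2/8 + C

General solution: y = Ce^(3x^2/8)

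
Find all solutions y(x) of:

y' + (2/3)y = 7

Using integrating factor method:

General solution: y = 21/2 + Ce^(-2x/3)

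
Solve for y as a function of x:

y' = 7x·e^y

Separating variables and integrating:
-e^(-y) = 7x²/2 + C

General solution: y = -ln(C - 7x²/2)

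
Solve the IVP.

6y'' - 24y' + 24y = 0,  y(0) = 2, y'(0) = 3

General solution: y = (C₁ + C₂x)e^(2x)
Repeated root r = 2
Applying ICs: C₁ = 2, C₂ = -1
Particular solution: y = (2 - x)e^(2x)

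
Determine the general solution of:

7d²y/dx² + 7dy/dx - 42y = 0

Characteristic equation: 7r² + 7r - 42 = 0
Divide by 7: r² + r - 6 = 0
Roots: r = 2, -3 (distinct real)
General solution: y = C₁e^(2x) + C₂e^(-3x)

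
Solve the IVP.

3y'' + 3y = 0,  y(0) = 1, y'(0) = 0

General solution: y = C₁cos(x) + C₂sin(x)
Complex roots r = ±i
Applying ICs: C₁ = 1, C₂ = 0
Particular solution: y = cos(x)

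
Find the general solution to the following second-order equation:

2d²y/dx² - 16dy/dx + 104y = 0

Characteristic equation: 2r² - 16r + 104 = 0
Divide by 2: r² - 8r + 52 = 0
Roots: r = 4 ± 6i (complex conjugates)
General solution: y = e^(4x)(C₁cos(6x) + C₂sin(6x))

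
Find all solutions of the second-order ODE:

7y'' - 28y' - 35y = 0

Characteristic equation: 7r² - 28r - 35 = 0
Divide by 7: r² - 4r - 5 = 0
Roots: r = 5, -1 (distinct real)
General solution: y = C₁e^(5x) + C₂e^(-x)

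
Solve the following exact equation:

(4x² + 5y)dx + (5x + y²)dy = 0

Verify exactness: ∂M/∂y = ∂N/∂x ✓
Find F(x,y) such that ∂F/∂x = M, ∂F/∂y = N
Solution: 4x³/3 + 5xy + y³/3 = C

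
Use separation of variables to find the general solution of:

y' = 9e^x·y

Separating variables and integrating:
ln|y| = 9e^x + C

General solution: y = Ce^(9e^x)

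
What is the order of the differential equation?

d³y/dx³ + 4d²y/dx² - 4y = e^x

The order is 3 (highest derivative is of order 3).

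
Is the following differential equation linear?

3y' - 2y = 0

Yes. Linear (y and its derivatives appear to the first power only, no products of y terms)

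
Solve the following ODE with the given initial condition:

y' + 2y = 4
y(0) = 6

General solution: y = 2 + Ce^(-2x)
Applying y(0) = 6: C = 6 - 2 = 4
Particular solution: y = 2 + 4e^(-2x)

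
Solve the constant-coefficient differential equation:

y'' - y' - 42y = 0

Characteristic equation: r² - r - 42 = 0
Roots: r = 7, -6 (distinct real)
General solution: y = C₁e^(7x) + C₂e^(-6x)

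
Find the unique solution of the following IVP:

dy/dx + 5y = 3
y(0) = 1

General solution: y = 3/5 + Ce^(-5x)
Applying y(0) = 1: C = 1 - 3/5 = 2/5
Particular solution: y = 3/5 + (2/5)e^(-5x)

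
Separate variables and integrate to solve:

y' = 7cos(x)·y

Separating variables and integrating:
ln|y| = 7sin(x) + C

General solution: y = Ce^(7sin(x))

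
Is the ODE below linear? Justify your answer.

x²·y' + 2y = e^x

Yes. Linear (y and its derivatives appear to the first power only, no products of y terms)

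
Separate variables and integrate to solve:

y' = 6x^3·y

Separating variables and integrating:
ln|y| = 3x^4/2 + C

General solution: y = Ce^(3x^4/2)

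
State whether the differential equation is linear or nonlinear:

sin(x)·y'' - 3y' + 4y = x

Linear (y and its derivatives appear to the first power only, no products of y terms)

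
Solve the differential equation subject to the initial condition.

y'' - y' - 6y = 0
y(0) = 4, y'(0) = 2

General solution: y = C₁e^(3x) + C₂e^(-2x)
Applying ICs: C₁ = 2, C₂ = 2
Particular solution: y = 2e^(3x) + 2e^(-2x)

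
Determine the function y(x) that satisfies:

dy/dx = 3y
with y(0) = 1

General solution: y = Ce^(3x)
Applying IC y(0) = 1:
Particular solution: y = e^(3x)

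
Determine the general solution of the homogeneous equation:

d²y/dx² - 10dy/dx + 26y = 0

Characteristic equation: r² - 10r + 26 = 0
Roots: r = 5 ± i (complex conjugates)
General solution: y = e^(5x)(C₁cos(x) + C₂sin(x))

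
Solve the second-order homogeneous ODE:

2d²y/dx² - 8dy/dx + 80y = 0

Characteristic equation: 2r² - 8r + 80 = 0
Divide by 2: r² - 4r + 40 = 0
Roots: r = 2 ± 6i (complex conjugates)
General solution: y = e^(2x)(C₁cos(6x) + C₂sin(6x))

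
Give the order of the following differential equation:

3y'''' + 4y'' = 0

The order is 4 (highest derivative is of order 4).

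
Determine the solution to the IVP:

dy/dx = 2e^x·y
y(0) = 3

General solution: y = Ce^(2e^x)
Applying IC y(0) = 3:
Particular solution: y = 3e^(2(e^x - 1))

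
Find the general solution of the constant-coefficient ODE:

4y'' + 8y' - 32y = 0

Characteristic equation: 4r² + 8r - 32 = 0
Divide by 4: r² + 2r - 8 = 0
Roots: r = 2, -4 (distinct real)
General solution: y = C₁e^(2x) + C₂e^(-4x)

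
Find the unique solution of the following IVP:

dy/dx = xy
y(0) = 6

General solution: y = Ce^(x²/2)
Applying IC y(0) = 6:
Particular solution: y = 6e^(x²/2)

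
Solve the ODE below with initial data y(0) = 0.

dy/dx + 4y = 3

General solution: y = 3/4 + Ce^(-4x)
Applying y(0) = 0: C = 0 - 3/4 = -3/4
Particular solution: y = 3/4 - (3/4)e^(-4x)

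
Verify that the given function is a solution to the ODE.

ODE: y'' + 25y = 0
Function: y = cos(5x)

Verification:
y'' = -25cos(5x)
y'' + 25y = 0 ✓

Yes, it is a solution.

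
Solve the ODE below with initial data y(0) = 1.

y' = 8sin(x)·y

General solution: y = Ce^(-8cos(x))
Applying IC y(0) = 1:
Particular solution: y = e^(8(1-cos(x)))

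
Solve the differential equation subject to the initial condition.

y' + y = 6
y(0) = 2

General solution: y = 6 + Ce^(-x)
Applying y(0) = 2: C = 2 - 6 = -4
Particular solution: y = 6 - 4e^(-x)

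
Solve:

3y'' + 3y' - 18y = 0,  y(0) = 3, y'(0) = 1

General solution: y = C₁e^(2x) + C₂e^(-3x)
Applying ICs: C₁ = 2, C₂ = 1
Particular solution: y = 2e^(2x) + e^(-3x)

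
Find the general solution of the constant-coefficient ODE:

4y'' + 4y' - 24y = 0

Characteristic equation: 4r² + 4r - 24 = 0
Divide by 4: r² + r - 6 = 0
Roots: r = 2, -3 (distinct real)
General solution: y = C₁e^(2x) + C₂e^(-3x)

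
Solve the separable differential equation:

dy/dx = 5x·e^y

Separating variables and integrating:
-e^(-y) = 5x²/2 + C

General solution: y = -ln(C - 5x²/2)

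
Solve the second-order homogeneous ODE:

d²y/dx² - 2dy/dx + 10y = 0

Characteristic equation: r² - 2r + 10 = 0
Roots: r = 1 ± 3i (complex conjugates)
General solution: y = e^x(C₁cos(3x) + C₂sin(3x))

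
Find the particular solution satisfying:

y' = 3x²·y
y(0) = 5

General solution: y = Ce^(x³)
Applying IC y(0) = 5:
Particular solution: y = 5e^(x³)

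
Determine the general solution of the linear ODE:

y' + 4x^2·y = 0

Using integrating factor method:

General solution: y = Ce^(-4x^3/3)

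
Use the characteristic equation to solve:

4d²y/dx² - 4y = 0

Characteristic equation: 4r² - 4 = 0
Divide by 4: r² - 1 = 0
Roots: r = 1, -1 (distinct real)
General solution: y = C₁e^x + C₂e^(-x)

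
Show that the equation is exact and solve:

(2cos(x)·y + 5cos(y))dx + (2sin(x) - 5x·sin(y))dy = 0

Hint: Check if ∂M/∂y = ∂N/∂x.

Verify exactness: ∂M/∂y = ∂N/∂x ✓
Find F(x,y) such that ∂F/∂x = M, ∂F/∂y = N
Solution: 2sin(x)·y + 5x·cos(y) = C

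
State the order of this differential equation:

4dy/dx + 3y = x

The order is 1 (highest derivative is of order 1).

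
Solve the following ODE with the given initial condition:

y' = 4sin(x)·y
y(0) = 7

General solution: y = Ce^(-4cos(x))
Applying IC y(0) = 7:
Particular solution: y = 7e^(4(1-cos(x)))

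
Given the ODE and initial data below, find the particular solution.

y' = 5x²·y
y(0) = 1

General solution: y = Ce^(5x³/3)
Applying IC y(0) = 1:
Particular solution: y = e^(5x³/3)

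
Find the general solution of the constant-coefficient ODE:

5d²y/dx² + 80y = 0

Characteristic equation: 5r² + 80 = 0
Divide by 5: r² + 16 = 0
Roots: r = ±4i (complex conjugates)
General solution: y = C₁cos(4x) + C₂sin(4x)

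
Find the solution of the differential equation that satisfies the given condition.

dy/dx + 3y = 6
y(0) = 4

General solution: y = 2 + Ce^(-3x)
Applying y(0) = 4: C = 4 - 2 = 2
Particular solution: y = 2 + 2e^(-3x)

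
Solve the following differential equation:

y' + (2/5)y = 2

Using integrating factor method:

General solution: y = 5 + Ce^(-2x/5)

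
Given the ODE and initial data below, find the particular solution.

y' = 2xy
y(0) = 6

General solution: y = Ce^(x²)
Applying IC y(0) = 6:
Particular solution: y = 6e^(x²)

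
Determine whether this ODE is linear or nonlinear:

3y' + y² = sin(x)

Nonlinear (y² term)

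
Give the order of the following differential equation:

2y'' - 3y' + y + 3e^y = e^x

The order is 2 (highest derivative is of order 2).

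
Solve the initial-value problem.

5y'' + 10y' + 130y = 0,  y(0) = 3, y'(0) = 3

General solution: y = e^(-x)(C₁cos(5x) + C₂sin(5x))
Complex roots r = -1 ± 5i
Applying ICs: C₁ = 3, C₂ = 6/5
Particular solution: y = e^(-x)(3cos(5x) + (6/5)sin(5x))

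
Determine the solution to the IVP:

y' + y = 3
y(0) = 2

General solution: y = 3 + Ce^(-x)
Applying y(0) = 2: C = 2 - 3 = -1
Particular solution: y = 3 - e^(-x)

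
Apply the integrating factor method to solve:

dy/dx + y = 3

Using integrating factor method:

General solution: y = 3 + Ce^(-x)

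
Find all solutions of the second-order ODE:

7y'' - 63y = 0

Characteristic equation: 7r² - 63 = 0
Divide by 7: r² - 9 = 0
Roots: r = 3, -3 (distinct real)
General solution: y = C₁e^(3x) + C₂e^(-3x)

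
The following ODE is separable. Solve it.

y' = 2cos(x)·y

Separating variables and integrating:
ln|y| = 2sin(x) + C

General solution: y = Ce^(2sin(x))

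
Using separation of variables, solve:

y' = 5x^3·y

Separating variables and integrating:
ln|y| = 5x^4/4 + C

General solution: y = Ce^(5x^4/4)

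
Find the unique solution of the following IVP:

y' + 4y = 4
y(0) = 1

General solution: y = 1 + Ce^(-4x)
Applying y(0) = 1: C = 1 - 1 = 0
Particular solution: y = 1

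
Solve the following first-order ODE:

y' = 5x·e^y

Separating variables and integrating:
-e^(-y) = 5x²/2 + C

General solution: y = -ln(C - 5x²/2)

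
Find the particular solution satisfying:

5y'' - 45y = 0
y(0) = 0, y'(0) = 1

General solution: y = C₁e^(3x) + C₂e^(-3x)
Applying ICs: C₁ = 1/6, C₂ = -1/6
Particular solution: y = (1/6)e^(3x) - (1/6)e^(-3x)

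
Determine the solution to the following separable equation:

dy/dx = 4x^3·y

Separating variables and integrating:
ln|y| = x^4 + C

General solution: y = Ce^(x^4)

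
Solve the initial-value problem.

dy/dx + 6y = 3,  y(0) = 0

General solution: y = 1/2 + Ce^(-6x)
Applying y(0) = 0: C = 0 - 1/2 = -1/2
Particular solution: y = 1/2 - (1/2)e^(-6x)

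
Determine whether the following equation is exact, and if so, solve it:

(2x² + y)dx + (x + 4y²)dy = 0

Verify exactness: ∂M/∂y = ∂N/∂x ✓
Find F(x,y) such that ∂F/∂x = M, ∂F/∂y = N
Solution: 2x³/3 + xy + 4y³/3 = C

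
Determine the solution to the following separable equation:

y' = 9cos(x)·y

Separating variables and integrating:
ln|y| = 9sin(x) + C

General solution: y = Ce^(9sin(x))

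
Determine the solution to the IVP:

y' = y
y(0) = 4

General solution: y = Ce^x
Applying IC y(0) = 4:
Particular solution: y = 4e^x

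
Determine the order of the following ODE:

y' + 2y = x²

The order is 1 (highest derivative is of order 1).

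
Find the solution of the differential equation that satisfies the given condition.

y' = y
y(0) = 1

General solution: y = Ce^x
Applying IC y(0) = 1:
Particular solution: y = e^x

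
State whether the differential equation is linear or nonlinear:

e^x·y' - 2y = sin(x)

Linear (y and its derivatives appear to the first power only, no products of y terms)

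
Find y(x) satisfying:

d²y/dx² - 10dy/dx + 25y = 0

Characteristic equation: r² - 10r + 25 = 0
Factored: (r - 5)² = 0
Repeated root: r = 5
General solution: y = (C₁ + C₂x)e^(5x)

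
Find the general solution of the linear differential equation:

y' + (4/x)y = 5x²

Using integrating factor method:

General solution: y = (5/7)x^3 + Cx^(-4)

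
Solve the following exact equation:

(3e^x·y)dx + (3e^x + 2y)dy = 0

Verify exactness: ∂M/∂y = ∂N/∂x ✓
Find F(x,y) such that ∂F/∂x = M, ∂F/∂y = N
Solution: 3e^x·y + y² = C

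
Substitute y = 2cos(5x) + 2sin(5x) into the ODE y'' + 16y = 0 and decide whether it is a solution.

Verification:
y'' = -50cos(5x) - 50sin(5x)
y'' + 16y ≠ 0 (frequency mismatch: got 25 instead of 16)

No, it is not a solution.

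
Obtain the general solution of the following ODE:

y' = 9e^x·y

Separating variables and integrating:
ln|y| = 9e^x + C

General solution: y = Ce^(9e^x)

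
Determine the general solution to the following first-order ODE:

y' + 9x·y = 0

Using integrating factor method:

General solution: y = Ce^(-9x^2/2)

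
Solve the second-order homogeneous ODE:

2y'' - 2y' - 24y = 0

Characteristic equation: 2r² - 2r - 24 = 0
Divide by 2: r² - r - 12 = 0
Roots: r = 4, -3 (distinct real)
General solution: y = C₁e^(4x) + C₂e^(-3x)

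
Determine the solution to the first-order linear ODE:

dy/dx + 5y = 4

Using integrating factor method:

General solution: y = 4/5 + Ce^(-5x)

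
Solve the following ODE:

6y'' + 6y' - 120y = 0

Characteristic equation: 6r² + 6r - 120 = 0
Divide by 6: r² + r - 20 = 0
Roots: r = 4, -5 (distinct real)
General solution: y = C₁e^(4x) + C₂e^(-5x)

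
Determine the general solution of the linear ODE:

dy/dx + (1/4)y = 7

Using integrating factor method:

General solution: y = 28 + Ce^(-x/4)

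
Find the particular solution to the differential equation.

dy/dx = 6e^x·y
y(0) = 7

General solution: y = Ce^(6e^x)
Applying IC y(0) = 7:
Particular solution: y = 7e^(6(e^x - 1))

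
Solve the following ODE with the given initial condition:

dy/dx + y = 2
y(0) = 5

General solution: y = 2 + Ce^(-x)
Applying y(0) = 5: C = 5 - 2 = 3
Particular solution: y = 2 + 3e^(-x)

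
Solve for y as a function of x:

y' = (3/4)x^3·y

Separating variables and integrating:
ln|y| = 3x^4/16 + C

General solution: y = Ce^(3x^4/16)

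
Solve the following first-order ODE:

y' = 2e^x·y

Separating variables and integrating:
ln|y| = 2e^x + C

General solution: y = Ce^(2e^x)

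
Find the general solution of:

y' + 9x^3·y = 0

Using integrating factor method:

General solution: y = Ce^(-9x^4/4)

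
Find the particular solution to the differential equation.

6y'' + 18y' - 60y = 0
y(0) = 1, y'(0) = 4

General solution: y = C₁e^(2x) + C₂e^(-5x)
Applying ICs: C₁ = 9/7, C₂ = -2/7
Particular solution: y = (9/7)e^(2x) - (2/7)e^(-5x)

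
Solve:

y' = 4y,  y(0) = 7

General solution: y = Ce^(4x)
Applying IC y(0) = 7:
Particular solution: y = 7e^(4x)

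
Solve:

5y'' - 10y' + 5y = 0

Characteristic equation: 5r² - 10r + 5 = 0
Divide by 5: r² - 2r + 1 = 0
Factored: (r - 1)² = 0
Repeated root: r = 1
General solution: y = (C₁ + C₂x)e^x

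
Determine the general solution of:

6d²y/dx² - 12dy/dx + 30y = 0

Characteristic equation: 6r² - 12r + 30 = 0
Divide by 6: r² - 2r + 5 = 0
Roots: r = 1 ± 2i (complex conjugates)
General solution: y = e^x(C₁cos(2x) + C₂sin(2x))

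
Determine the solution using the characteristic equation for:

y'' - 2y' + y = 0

Characteristic equation: r² - 2r + 1 = 0
Factored: (r - 1)² = 0
Repeated root: r = 1
General solution: y = (C₁ + C₂x)e^x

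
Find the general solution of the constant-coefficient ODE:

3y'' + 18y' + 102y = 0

Characteristic equation: 3r² + 18r + 102 = 0
Divide by 3: r² + 6r + 34 = 0
Roots: r = -3 ± 5i (complex conjugates)
General solution: y = e^(-3x)(C₁cos(5x) + C₂sin(5x))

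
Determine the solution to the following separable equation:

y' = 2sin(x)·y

Separating variables and integrating:
ln|y| = -2cos(x) + C

General solution: y = Ce^(-2cos(x))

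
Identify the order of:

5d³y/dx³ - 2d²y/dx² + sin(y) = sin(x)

The order is 3 (highest derivative is of order 3).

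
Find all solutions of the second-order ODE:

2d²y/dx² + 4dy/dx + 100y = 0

Characteristic equation: 2r² + 4r + 100 = 0
Divide by 2: r² + 2r + 50 = 0
Roots: r = -1 ± 7i (complex conjugates)
General solution: y = e^(-x)(C₁cos(7x) + C₂sin(7x))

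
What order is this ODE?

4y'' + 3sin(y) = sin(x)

The order is 2 (highest derivative is of order 2).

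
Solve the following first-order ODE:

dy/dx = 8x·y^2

Separating variables and integrating:
-1/y = 4x^2 + C

General solution: y^-1 = -4x^2 + C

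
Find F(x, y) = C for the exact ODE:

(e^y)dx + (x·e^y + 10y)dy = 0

Verify exactness: ∂M/∂y = ∂N/∂x ✓
Find F(x,y) such that ∂F/∂x = M, ∂F/∂y = N
Solution: x·e^y + 5y² = C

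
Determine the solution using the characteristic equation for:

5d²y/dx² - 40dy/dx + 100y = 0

Characteristic equation: 5r² - 40r + 100 = 0
Divide by 5: r² - 8r + 20 = 0
Roots: r = 4 ± 2i (complex conjugates)
General solution: y = e^(4x)(C₁cos(2x) + C₂sin(2x))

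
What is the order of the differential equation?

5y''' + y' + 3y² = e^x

The order is 3 (highest derivative is of order 3).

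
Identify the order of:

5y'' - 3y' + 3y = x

The order is 2 (highest derivative is of order 2).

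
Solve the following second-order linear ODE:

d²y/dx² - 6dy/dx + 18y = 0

Characteristic equation: r² - 6r + 18 = 0
Roots: r = 3 ± 3i (complex conjugates)
General solution: y = e^(3x)(C₁cos(3x) + C₂sin(3x))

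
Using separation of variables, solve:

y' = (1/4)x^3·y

Separating variables and integrating:
ln|y| = x^4/16 + C

General solution: y = Ce^(x^4/16)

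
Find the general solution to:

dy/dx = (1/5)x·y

Separating variables and integrating:
ln|y| = x^2/10 + C

General solution: y = Ce^(x^2/10)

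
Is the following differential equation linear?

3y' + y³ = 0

No. Nonlinear (y³ term)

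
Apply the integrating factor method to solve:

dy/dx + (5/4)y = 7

Using integrating factor method:

General solution: y = 28/5 + Ce^(-5x/4)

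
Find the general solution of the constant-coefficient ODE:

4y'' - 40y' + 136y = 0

Characteristic equation: 4r² - 40r + 136 = 0
Divide by 4: r² - 10r + 34 = 0
Roots: r = 5 ± 3i (complex conjugates)
General solution: y = e^(5x)(C₁cos(3x) + C₂sin(3x))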